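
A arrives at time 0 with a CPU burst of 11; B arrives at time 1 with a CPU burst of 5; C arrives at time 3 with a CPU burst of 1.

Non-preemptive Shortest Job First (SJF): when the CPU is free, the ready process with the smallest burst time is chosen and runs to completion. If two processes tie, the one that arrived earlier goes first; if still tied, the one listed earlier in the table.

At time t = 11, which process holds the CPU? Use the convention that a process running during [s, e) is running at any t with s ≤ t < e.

C

Timeline: | A 0-11 | C 11-12 | B 12-17 |
Completion: A=11  B=17  C=12
Turnaround (C−A): A=11  B=16  C=9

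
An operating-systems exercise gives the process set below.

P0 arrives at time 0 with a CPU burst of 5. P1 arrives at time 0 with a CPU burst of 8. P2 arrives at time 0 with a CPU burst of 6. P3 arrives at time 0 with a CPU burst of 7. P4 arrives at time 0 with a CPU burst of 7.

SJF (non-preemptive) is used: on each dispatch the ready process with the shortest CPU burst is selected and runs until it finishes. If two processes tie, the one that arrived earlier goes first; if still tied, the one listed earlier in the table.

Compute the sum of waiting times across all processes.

Timeline: | P0 0-5 | P2 5-11 | P3 11-18 | P4 18-25 | P1 25-33 |
Completion: P0=5  P1=33  P2=11  P3=18  P4=25
Waiting = turnaround − burst: P0=0, P1=25, P2=5, P3=11, P4=18
Total waiting = 0 + 25 + 5 + 11 + 18 = 59

59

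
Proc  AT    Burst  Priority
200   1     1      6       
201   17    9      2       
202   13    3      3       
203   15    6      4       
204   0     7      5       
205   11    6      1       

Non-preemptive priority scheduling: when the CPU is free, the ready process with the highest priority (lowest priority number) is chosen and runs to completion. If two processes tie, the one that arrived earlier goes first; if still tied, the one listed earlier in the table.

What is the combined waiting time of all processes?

Schedule: | 204 0-7 | 200 7-8 | idle 8-11 | 205 11-17 | 201 17-26 | 202 26-29 | 203 29-35 |
Completion: 200=8  201=26  202=29  203=35  204=7  205=17
Waiting = turnaround − burst: 200=6, 201=0, 202=13, 203=14, 204=0, 205=0
Total waiting = 6 + 0 + 13 + 14 + 0 + 0 = 33

33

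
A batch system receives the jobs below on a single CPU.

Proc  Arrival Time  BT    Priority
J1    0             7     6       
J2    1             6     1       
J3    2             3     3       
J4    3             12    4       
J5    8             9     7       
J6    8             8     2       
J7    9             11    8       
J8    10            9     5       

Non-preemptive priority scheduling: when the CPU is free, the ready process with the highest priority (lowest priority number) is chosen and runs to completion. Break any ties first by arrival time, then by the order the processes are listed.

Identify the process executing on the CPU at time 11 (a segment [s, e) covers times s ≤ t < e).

J2

Gantt: | J1 0-7 | J2 7-13 | J6 13-21 | J3 21-24 | J4 24-36 | J8 36-45 | J5 45-54 | J7 54-65 |
Completion: J1=7  J2=13  J3=24  J4=36  J5=54  J6=21  J7=65  J8=45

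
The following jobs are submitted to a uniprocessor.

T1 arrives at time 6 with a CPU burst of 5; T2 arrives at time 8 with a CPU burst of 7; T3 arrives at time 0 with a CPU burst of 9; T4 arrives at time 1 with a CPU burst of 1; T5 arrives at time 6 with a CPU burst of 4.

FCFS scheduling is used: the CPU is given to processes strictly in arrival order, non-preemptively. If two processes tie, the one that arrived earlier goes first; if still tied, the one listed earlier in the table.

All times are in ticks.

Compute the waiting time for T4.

8

Timeline: | T3 0-9 | T4 9-10 | T1 10-15 | T5 15-19 | T2 19-26 |
Completion: T1=15  T2=26  T3=9  T4=10  T5=19
Waiting(T4) = turnaround − burst = 9 − 1 = 8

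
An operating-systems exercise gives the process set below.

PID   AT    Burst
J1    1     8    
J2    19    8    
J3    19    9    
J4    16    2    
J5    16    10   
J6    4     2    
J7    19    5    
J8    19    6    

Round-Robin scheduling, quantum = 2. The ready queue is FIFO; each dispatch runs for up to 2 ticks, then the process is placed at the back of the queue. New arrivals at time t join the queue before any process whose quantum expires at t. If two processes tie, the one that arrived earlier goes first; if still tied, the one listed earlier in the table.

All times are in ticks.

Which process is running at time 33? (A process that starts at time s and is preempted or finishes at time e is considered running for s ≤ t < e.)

Gantt: | idle 0-1 | J1 1-5 | J6 5-7 | J1 7-11 | idle 11-16 | J4 16-18 | J5 18-20 | J2 20-22 | J3 22-24 | J7 24-26 | J8 26-28 | J5 28-30 | J2 30-32 | J3 32-34 | J7 34-36 | J8 36-38 | J5 38-40 | J2 40-42 | J3 42-44 | J7 44-45 | J8 45-47 | J5 47-49 | J2 49-51 | J3 51-53 | J5 53-55 | J3 55-56 |
Completion: J1=11  J2=51  J3=56  J4=18  J5=55  J6=7  J7=45  J8=47

J3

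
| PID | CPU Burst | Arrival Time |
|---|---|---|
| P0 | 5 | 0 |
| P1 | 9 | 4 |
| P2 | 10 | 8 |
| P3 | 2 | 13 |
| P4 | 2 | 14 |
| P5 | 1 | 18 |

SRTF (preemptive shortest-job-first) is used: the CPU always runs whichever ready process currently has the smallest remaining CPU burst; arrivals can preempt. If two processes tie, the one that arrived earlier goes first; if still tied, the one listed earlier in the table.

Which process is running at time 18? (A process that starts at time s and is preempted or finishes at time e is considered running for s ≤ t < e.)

P5

Gantt: | P0 0-5 | P1 5-14 | P3 14-16 | P4 16-18 | P5 18-19 | P2 19-29 |
Completion: P0=5  P1=14  P2=29  P3=16  P4=18  P5=19
Turnaround (C−A): P0=5  P1=10  P2=21  P3=3  P4=4  P5=1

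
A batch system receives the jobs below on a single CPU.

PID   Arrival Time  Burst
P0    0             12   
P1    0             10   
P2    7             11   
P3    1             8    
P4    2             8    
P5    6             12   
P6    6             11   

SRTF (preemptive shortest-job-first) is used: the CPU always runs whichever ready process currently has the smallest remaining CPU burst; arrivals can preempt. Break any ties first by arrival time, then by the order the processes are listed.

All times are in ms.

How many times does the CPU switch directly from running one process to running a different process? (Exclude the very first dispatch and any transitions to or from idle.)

7

Schedule: | P1 0-1 | P3 1-9 | P4 9-17 | P1 17-26 | P6 26-37 | P2 37-48 | P0 48-60 | P5 60-72 |
Completion: P0=60  P1=26  P2=48  P3=9  P4=17  P5=72  P6=37
Turnaround (C−A): P0=60  P1=26  P2=41  P3=8  P4=15  P5=66  P6=31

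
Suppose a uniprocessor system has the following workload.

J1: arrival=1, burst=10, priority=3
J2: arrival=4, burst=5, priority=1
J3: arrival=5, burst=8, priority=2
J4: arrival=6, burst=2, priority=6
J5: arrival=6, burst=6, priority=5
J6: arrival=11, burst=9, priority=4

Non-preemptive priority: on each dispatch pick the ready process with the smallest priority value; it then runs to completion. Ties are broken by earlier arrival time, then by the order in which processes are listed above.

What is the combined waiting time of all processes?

Schedule: | idle 0-1 | J1 1-11 | J2 11-16 | J3 16-24 | J6 24-33 | J5 33-39 | J4 39-41 |
Completion: J1=11  J2=16  J3=24  J4=41  J5=39  J6=33
Turnaround (C−A): J1=10  J2=12  J3=19  J4=35  J5=33  J6=22
Waiting = turnaround − burst: J1=0, J2=7, J3=11, J4=33, J5=27, J6=13
Total waiting = 0 + 7 + 11 + 33 + 27 + 13 = 91

91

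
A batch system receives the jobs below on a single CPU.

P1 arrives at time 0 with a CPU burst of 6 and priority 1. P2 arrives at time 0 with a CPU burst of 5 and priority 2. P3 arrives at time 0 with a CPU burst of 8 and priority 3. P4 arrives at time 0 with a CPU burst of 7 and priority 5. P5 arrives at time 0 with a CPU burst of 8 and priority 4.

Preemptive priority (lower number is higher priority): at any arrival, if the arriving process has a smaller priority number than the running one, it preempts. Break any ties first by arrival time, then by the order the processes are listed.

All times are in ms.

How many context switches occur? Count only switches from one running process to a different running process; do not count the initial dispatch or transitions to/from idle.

Timeline: | P1 0-6 | P2 6-11 | P3 11-19 | P5 19-27 | P4 27-34 |
Completion: P1=6  P2=11  P3=19  P4=34  P5=27

4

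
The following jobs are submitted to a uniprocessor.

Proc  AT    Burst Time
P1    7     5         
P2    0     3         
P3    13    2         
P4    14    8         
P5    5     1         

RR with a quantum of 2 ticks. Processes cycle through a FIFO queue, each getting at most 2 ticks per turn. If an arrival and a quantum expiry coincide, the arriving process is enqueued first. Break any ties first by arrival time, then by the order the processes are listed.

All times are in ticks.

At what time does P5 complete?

Timeline: | P2 0-3 | idle 3-5 | P5 5-6 | idle 6-7 | P1 7-12 | idle 12-13 | P3 13-15 | P4 15-23 |
Completion: P1=12  P2=3  P3=15  P4=23  P5=6
Turnaround (C−A): P1=5  P2=3  P3=2  P4=9  P5=1

6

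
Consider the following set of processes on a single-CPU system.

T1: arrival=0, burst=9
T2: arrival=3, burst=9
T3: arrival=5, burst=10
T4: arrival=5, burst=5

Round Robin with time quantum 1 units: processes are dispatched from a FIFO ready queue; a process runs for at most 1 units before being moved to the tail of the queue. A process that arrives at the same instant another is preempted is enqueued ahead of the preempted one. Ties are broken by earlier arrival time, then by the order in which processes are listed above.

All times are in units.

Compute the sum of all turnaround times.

Gantt: | T1 0-3 | T2 3-4 | T1 4-5 | T2 5-6 | T3 6-7 | T4 7-8 | T1 8-9 | T2 9-10 | T3 10-11 | T4 11-12 | T1 12-13 | T2 13-14 | T3 14-15 | T4 15-16 | T1 16-17 | T2 17-18 | T3 18-19 | T4 19-20 | T1 20-21 | T2 21-22 | T3 22-23 | T4 23-24 | T1 24-25 | T2 25-26 | T3 26-27 | T2 27-28 | T3 28-29 | T2 29-30 | T3 30-33 |
Completion: T1=25  T2=30  T3=33  T4=24
Turnaround (C−A): T1=25  T2=27  T3=28  T4=19
Turnaround = completion − arrival: T1=25, T2=27, T3=28, T4=19
Total turnaround = 25 + 27 + 28 + 19 = 99

99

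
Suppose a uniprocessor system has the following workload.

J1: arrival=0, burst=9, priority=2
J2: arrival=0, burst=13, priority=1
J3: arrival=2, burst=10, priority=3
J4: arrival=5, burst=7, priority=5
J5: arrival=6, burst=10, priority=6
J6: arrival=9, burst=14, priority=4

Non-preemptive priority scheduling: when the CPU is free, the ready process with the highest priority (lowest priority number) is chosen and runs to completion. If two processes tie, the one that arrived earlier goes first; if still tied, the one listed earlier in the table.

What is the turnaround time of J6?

37

Schedule: | J2 0-13 | J1 13-22 | J3 22-32 | J6 32-46 | J4 46-53 | J5 53-63 |
Completion: J1=22  J2=13  J3=32  J4=53  J5=63  J6=46
Turnaround (C−A): J1=22  J2=13  J3=30  J4=48  J5=57  J6=37
Turnaround(J6) = completion − arrival = 46 − 9 = 37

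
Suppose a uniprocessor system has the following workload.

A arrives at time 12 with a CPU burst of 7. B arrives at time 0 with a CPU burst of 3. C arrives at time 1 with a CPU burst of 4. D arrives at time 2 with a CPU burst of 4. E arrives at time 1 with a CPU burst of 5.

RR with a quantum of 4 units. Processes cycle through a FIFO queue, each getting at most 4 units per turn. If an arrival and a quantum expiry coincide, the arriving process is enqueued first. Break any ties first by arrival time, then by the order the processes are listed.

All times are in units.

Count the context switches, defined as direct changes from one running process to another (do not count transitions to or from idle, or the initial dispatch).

5

Timeline: | B 0-3 | C 3-7 | E 7-11 | D 11-15 | E 15-16 | A 16-23 |
Completion: A=23  B=3  C=7  D=15  E=16
Turnaround (C−A): A=11  B=3  C=6  D=13  E=15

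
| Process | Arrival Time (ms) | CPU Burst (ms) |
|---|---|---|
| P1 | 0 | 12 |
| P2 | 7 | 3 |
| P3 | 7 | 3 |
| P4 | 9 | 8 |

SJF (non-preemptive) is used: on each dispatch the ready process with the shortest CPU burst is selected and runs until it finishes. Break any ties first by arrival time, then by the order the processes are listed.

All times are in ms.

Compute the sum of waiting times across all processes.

Timeline: | P1 0-12 | P2 12-15 | P3 15-18 | P4 18-26 |
Completion: P1=12  P2=15  P3=18  P4=26
Waiting = turnaround − burst: P1=0, P2=5, P3=8, P4=9
Total waiting = 0 + 5 + 8 + 9 = 22

22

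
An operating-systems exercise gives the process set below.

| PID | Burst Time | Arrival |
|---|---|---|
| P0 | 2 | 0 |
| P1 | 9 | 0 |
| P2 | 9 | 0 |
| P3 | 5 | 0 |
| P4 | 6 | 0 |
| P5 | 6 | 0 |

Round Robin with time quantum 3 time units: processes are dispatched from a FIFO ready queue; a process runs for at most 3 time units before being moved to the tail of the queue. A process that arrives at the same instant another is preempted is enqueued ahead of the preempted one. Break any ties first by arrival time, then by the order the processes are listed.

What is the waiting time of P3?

20

Schedule: | P0 0-2 | P1 2-5 | P2 5-8 | P3 8-11 | P4 11-14 | P5 14-17 | P1 17-20 | P2 20-23 | P3 23-25 | P4 25-28 | P5 28-31 | P1 31-34 | P2 34-37 |
Completion: P0=2  P1=34  P2=37  P3=25  P4=28  P5=31
Turnaround (C−A): P0=2  P1=34  P2=37  P3=25  P4=28  P5=31
Waiting(P3) = turnaround − burst = 25 − 5 = 20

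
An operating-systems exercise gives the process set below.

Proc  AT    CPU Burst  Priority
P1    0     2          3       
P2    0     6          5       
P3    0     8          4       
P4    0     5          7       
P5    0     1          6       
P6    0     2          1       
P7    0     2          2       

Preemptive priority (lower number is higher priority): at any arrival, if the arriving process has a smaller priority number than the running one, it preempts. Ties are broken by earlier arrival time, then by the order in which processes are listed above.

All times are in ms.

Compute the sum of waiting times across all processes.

Timeline: | P6 0-2 | P7 2-4 | P1 4-6 | P3 6-14 | P2 14-20 | P5 20-21 | P4 21-26 |
Completion: P1=6  P2=20  P3=14  P4=26  P5=21  P6=2  P7=4
Waiting = turnaround − burst: P1=4, P2=14, P3=6, P4=21, P5=20, P6=0, P7=2
Total waiting = 4 + 14 + 6 + 21 + 20 + 0 + 2 = 67

67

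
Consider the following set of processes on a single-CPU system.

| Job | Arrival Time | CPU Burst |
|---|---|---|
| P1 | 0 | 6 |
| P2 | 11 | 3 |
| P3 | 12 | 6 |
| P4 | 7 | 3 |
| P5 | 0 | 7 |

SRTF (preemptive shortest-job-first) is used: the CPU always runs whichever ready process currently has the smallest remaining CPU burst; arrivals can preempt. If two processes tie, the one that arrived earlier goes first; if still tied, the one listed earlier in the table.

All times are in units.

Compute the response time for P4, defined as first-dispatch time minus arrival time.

Timeline: | P1 0-6 | P5 6-7 | P4 7-10 | P5 10-11 | P2 11-14 | P5 14-19 | P3 19-25 |
Completion: P1=6  P2=14  P3=25  P4=10  P5=19
Turnaround (C−A): P1=6  P2=3  P3=13  P4=3  P5=19
Response(P4) = first start − arrival = 7 − 7 = 0

0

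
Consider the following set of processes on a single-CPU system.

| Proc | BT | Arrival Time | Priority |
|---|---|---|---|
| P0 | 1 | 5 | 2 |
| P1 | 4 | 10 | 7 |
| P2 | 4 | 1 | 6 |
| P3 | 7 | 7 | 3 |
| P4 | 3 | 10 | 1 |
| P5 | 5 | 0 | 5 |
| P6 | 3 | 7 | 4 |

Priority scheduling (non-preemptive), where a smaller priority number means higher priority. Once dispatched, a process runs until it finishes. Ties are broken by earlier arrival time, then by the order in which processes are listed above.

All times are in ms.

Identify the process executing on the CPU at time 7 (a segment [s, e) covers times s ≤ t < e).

Gantt: | P5 0-5 | P0 5-6 | P2 6-10 | P4 10-13 | P3 13-20 | P6 20-23 | P1 23-27 |
Completion: P0=6  P1=27  P2=10  P3=20  P4=13  P5=5  P6=23

P2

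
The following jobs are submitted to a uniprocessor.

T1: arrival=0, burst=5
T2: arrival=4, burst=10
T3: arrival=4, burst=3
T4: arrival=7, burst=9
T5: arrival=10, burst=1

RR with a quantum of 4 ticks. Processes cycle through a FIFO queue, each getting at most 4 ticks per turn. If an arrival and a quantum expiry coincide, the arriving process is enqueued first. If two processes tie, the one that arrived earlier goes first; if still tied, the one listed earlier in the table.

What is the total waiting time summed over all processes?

46

Timeline: | T1 0-4 | T2 4-8 | T3 8-11 | T1 11-12 | T4 12-16 | T2 16-20 | T5 20-21 | T4 21-25 | T2 25-27 | T4 27-28 |
Completion: T1=12  T2=27  T3=11  T4=28  T5=21
Turnaround (C−A): T1=12  T2=23  T3=7  T4=21  T5=11
Waiting = turnaround − burst: T1=7, T2=13, T3=4, T4=12, T5=10
Total waiting = 7 + 13 + 4 + 12 + 10 = 46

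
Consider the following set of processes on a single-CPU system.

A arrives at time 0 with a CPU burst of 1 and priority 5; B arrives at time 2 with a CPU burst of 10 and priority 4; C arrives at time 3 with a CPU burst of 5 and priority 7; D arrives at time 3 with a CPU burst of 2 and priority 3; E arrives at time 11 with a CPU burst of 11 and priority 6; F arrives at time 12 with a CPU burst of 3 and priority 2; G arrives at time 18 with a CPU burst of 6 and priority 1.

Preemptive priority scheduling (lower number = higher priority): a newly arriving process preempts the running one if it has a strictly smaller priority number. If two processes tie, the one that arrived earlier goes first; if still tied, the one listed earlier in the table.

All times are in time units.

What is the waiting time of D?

0

Gantt: | A 0-1 | idle 1-2 | B 2-3 | D 3-5 | B 5-12 | F 12-15 | B 15-17 | E 17-18 | G 18-24 | E 24-34 | C 34-39 |
Completion: A=1  B=17  C=39  D=5  E=34  F=15  G=24
Turnaround (C−A): A=1  B=15  C=36  D=2  E=23  F=3  G=6
Waiting(D) = turnaround − burst = 2 − 2 = 0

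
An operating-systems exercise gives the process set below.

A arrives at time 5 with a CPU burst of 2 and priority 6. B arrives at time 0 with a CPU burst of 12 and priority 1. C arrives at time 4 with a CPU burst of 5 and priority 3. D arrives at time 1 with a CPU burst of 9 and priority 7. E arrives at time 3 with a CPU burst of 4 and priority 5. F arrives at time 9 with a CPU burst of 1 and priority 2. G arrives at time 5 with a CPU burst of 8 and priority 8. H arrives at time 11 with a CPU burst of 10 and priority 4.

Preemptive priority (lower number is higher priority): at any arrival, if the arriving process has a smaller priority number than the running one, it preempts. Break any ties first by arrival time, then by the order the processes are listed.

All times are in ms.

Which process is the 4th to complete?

H

Timeline: | B 0-12 | F 12-13 | C 13-18 | H 18-28 | E 28-32 | A 32-34 | D 34-43 | G 43-51 |
Completion: A=34  B=12  C=18  D=43  E=32  F=13  G=51  H=28
Finish order: B → F → C → H → E → A → D → G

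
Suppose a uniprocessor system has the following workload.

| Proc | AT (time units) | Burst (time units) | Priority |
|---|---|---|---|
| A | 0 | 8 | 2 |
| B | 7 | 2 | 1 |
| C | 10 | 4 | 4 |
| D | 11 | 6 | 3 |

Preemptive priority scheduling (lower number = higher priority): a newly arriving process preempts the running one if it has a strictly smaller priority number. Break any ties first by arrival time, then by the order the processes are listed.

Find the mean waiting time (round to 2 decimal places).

Gantt: | A 0-7 | B 7-9 | A 9-10 | C 10-11 | D 11-17 | C 17-20 |
Completion: A=10  B=9  C=20  D=17
Waiting times: A=2, B=0, C=6, D=0
Average waiting = (2+0+6+0) / 4 = 8/4 = 2.00

2.00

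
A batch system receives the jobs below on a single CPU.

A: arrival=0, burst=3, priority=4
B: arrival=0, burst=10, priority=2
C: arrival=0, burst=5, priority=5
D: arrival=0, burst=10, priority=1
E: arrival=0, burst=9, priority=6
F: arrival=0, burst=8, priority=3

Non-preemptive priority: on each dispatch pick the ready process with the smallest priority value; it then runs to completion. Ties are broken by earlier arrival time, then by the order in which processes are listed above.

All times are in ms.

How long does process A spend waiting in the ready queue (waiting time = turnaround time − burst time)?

Schedule: | D 0-10 | B 10-20 | F 20-28 | A 28-31 | C 31-36 | E 36-45 |
Completion: A=31  B=20  C=36  D=10  E=45  F=28
Turnaround (C−A): A=31  B=20  C=36  D=10  E=45  F=28
Waiting(A) = turnaround − burst = 31 − 3 = 28

28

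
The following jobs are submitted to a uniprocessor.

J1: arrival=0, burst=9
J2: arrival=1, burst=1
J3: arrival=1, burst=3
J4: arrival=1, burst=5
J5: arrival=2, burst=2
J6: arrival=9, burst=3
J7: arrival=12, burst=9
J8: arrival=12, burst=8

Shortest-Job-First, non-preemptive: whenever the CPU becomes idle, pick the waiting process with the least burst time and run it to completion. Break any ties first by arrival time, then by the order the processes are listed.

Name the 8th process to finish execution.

Gantt: | J1 0-9 | J2 9-10 | J5 10-12 | J3 12-15 | J6 15-18 | J4 18-23 | J8 23-31 | J7 31-40 |
Completion: J1=9  J2=10  J3=15  J4=23  J5=12  J6=18  J7=40  J8=31
Turnaround (C−A): J1=9  J2=9  J3=14  J4=22  J5=10  J6=9  J7=28  J8=19
Finish order: J1 → J2 → J5 → J3 → J6 → J4 → J8 → J7

J7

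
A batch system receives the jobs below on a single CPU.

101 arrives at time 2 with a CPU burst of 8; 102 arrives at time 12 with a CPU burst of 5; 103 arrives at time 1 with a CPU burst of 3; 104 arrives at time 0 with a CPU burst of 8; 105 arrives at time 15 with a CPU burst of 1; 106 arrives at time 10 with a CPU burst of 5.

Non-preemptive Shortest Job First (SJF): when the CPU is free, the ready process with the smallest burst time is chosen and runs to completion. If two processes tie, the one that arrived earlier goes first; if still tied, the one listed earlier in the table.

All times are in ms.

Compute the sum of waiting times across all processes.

34

Schedule: | 104 0-8 | 103 8-11 | 106 11-16 | 105 16-17 | 102 17-22 | 101 22-30 |
Completion: 101=30  102=22  103=11  104=8  105=17  106=16
Turnaround (C−A): 101=28  102=10  103=10  104=8  105=2  106=6
Waiting = turnaround − burst: 101=20, 102=5, 103=7, 104=0, 105=1, 106=1
Total waiting = 20 + 5 + 7 + 0 + 1 + 1 = 34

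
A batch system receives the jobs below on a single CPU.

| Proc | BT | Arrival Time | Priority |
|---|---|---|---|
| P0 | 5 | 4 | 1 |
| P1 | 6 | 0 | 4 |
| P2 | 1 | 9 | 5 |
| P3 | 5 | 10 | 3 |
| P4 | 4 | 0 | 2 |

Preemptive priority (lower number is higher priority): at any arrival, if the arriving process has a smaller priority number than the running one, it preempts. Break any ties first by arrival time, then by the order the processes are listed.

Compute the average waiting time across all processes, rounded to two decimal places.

Timeline: | P4 0-4 | P0 4-9 | P1 9-10 | P3 10-15 | P1 15-20 | P2 20-21 |
Completion: P0=9  P1=20  P2=21  P3=15  P4=4
Waiting times: P0=0, P1=14, P2=11, P3=0, P4=0
Average waiting = (0+14+11+0+0) / 5 = 25/5 = 5.00

5.00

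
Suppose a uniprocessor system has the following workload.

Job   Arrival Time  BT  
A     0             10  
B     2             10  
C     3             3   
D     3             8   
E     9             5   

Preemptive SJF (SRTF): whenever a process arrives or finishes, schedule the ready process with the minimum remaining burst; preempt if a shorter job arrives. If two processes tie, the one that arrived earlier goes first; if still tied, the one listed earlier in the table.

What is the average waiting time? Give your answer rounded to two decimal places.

Gantt: | A 0-3 | C 3-6 | A 6-13 | E 13-18 | D 18-26 | B 26-36 |
Completion: A=13  B=36  C=6  D=26  E=18
Turnaround (C−A): A=13  B=34  C=3  D=23  E=9
Waiting times: A=3, B=24, C=0, D=15, E=4
Average waiting = (3+24+0+15+4) / 5 = 46/5 = 9.20

9.20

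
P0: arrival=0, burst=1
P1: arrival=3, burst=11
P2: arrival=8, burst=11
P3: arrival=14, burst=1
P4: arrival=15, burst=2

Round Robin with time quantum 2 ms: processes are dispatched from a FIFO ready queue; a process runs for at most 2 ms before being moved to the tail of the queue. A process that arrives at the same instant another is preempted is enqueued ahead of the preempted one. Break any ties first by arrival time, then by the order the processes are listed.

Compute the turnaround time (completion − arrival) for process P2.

20

Gantt: | P0 0-1 | idle 1-3 | P1 3-9 | P2 9-11 | P1 11-13 | P2 13-15 | P1 15-17 | P3 17-18 | P4 18-20 | P2 20-22 | P1 22-23 | P2 23-28 |
Completion: P0=1  P1=23  P2=28  P3=18  P4=20
Turnaround (C−A): P0=1  P1=20  P2=20  P3=4  P4=5
Turnaround(P2) = completion − arrival = 28 − 8 = 20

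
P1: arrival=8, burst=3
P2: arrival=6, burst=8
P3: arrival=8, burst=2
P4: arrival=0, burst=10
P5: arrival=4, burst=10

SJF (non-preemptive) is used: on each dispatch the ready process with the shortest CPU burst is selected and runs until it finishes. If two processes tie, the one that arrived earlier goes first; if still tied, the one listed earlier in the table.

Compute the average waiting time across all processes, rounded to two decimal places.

Schedule: | P4 0-10 | P3 10-12 | P1 12-15 | P2 15-23 | P5 23-33 |
Completion: P1=15  P2=23  P3=12  P4=10  P5=33
Waiting times: P1=4, P2=9, P3=2, P4=0, P5=19
Average waiting = (4+9+2+0+19) / 5 = 34/5 = 6.80

6.80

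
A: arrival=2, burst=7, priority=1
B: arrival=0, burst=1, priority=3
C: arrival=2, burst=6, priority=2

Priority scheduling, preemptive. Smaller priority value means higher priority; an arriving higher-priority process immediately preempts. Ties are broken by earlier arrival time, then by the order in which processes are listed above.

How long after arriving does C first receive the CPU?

7

Schedule: | B 0-1 | idle 1-2 | A 2-9 | C 9-15 |
Completion: A=9  B=1  C=15
Response(C) = first start − arrival = 9 − 2 = 7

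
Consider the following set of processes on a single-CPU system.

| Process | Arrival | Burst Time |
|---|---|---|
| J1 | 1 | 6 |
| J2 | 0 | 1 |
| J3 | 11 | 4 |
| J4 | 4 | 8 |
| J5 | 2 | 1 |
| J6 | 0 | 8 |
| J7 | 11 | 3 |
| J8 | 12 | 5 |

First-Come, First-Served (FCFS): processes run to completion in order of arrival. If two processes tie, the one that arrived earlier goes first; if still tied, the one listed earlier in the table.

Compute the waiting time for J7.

17

Timeline: | J2 0-1 | J6 1-9 | J1 9-15 | J5 15-16 | J4 16-24 | J3 24-28 | J7 28-31 | J8 31-36 |
Completion: J1=15  J2=1  J3=28  J4=24  J5=16  J6=9  J7=31  J8=36
Waiting(J7) = turnaround − burst = 20 − 3 = 17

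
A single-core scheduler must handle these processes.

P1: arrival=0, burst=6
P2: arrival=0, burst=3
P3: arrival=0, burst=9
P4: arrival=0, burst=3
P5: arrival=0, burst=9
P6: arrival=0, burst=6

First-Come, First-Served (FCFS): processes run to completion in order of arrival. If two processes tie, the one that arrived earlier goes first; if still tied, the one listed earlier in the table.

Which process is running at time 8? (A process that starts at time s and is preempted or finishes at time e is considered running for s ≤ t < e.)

P2

Timeline: | P1 0-6 | P2 6-9 | P3 9-18 | P4 18-21 | P5 21-30 | P6 30-36 |
Completion: P1=6  P2=9  P3=18  P4=21  P5=30  P6=36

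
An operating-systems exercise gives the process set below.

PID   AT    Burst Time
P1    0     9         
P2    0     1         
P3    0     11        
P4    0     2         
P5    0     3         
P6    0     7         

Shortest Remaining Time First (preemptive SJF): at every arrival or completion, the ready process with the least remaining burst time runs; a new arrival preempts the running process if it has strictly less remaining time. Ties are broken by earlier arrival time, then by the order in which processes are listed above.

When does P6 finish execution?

13

Timeline: | P2 0-1 | P4 1-3 | P5 3-6 | P6 6-13 | P1 13-22 | P3 22-33 |
Completion: P1=22  P2=1  P3=33  P4=3  P5=6  P6=13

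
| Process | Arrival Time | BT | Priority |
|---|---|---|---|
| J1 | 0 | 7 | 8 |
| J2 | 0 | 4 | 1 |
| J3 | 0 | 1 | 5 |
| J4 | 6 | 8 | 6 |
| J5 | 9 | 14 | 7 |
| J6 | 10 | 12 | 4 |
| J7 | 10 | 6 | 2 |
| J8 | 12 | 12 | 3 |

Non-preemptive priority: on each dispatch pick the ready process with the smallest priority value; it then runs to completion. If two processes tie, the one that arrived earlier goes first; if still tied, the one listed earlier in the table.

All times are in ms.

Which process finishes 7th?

Timeline: | J2 0-4 | J3 4-5 | J1 5-12 | J7 12-18 | J8 18-30 | J6 30-42 | J4 42-50 | J5 50-64 |
Completion: J1=12  J2=4  J3=5  J4=50  J5=64  J6=42  J7=18  J8=30
Finish order: J2 → J3 → J1 → J7 → J8 → J6 → J4 → J5

J4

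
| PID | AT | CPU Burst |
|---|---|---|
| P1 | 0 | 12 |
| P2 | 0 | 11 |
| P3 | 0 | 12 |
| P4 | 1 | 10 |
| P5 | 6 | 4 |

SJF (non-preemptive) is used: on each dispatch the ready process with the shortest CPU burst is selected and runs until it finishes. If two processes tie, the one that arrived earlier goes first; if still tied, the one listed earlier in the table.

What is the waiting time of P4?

Schedule: | P2 0-11 | P5 11-15 | P4 15-25 | P1 25-37 | P3 37-49 |
Completion: P1=37  P2=11  P3=49  P4=25  P5=15
Waiting(P4) = turnaround − burst = 24 − 10 = 14

14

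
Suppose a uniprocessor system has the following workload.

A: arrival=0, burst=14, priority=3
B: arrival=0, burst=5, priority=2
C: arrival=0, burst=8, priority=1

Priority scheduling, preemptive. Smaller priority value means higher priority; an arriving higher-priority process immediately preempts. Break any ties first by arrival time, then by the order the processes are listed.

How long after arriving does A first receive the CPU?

13

Schedule: | C 0-8 | B 8-13 | A 13-27 |
Completion: A=27  B=13  C=8
Turnaround (C−A): A=27  B=13  C=8
Response(A) = first start − arrival = 13 − 0 = 13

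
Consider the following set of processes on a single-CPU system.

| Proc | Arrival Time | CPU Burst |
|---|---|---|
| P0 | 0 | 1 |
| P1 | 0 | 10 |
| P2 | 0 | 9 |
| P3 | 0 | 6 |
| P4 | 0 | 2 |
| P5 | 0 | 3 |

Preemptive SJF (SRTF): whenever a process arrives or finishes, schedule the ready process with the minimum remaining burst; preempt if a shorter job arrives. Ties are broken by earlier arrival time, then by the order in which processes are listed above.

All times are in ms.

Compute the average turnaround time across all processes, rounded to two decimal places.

Schedule: | P0 0-1 | P4 1-3 | P5 3-6 | P3 6-12 | P2 12-21 | P1 21-31 |
Completion: P0=1  P1=31  P2=21  P3=12  P4=3  P5=6
Turnaround (C−A): P0=1  P1=31  P2=21  P3=12  P4=3  P5=6
Turnaround times: P0=1, P1=31, P2=21, P3=12, P4=3, P5=6
Average turnaround = (1+31+21+12+3+6) / 6 = 74/6 = 12.33

12.33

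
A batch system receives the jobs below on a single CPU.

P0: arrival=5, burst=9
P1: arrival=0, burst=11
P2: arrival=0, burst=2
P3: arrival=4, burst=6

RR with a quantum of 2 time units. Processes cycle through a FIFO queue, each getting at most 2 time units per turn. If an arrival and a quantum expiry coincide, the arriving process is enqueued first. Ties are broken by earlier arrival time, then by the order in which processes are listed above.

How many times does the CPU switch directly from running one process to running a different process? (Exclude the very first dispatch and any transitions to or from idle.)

Timeline: | P1 0-2 | P2 2-4 | P1 4-6 | P3 6-8 | P0 8-10 | P1 10-12 | P3 12-14 | P0 14-16 | P1 16-18 | P3 18-20 | P0 20-22 | P1 22-24 | P0 24-26 | P1 26-27 | P0 27-28 |
Completion: P0=28  P1=27  P2=4  P3=20
Turnaround (C−A): P0=23  P1=27  P2=4  P3=16

14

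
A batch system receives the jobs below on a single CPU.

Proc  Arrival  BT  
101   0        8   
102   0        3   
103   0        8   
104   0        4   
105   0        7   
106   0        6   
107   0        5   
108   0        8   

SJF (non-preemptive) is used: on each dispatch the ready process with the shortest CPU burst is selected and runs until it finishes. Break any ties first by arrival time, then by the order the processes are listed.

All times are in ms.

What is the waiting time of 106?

12

Gantt: | 102 0-3 | 104 3-7 | 107 7-12 | 106 12-18 | 105 18-25 | 101 25-33 | 103 33-41 | 108 41-49 |
Completion: 101=33  102=3  103=41  104=7  105=25  106=18  107=12  108=49
Turnaround (C−A): 101=33  102=3  103=41  104=7  105=25  106=18  107=12  108=49
Waiting(106) = turnaround − burst = 18 − 6 = 12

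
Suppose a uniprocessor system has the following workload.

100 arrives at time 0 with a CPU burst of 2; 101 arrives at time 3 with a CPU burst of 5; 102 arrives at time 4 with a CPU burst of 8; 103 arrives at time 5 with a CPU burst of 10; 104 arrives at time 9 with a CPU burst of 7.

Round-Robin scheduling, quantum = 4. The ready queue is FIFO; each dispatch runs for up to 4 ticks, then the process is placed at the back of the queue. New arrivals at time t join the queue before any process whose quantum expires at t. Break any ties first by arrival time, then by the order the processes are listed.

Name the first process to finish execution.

Gantt: | 100 0-2 | idle 2-3 | 101 3-7 | 102 7-11 | 103 11-15 | 101 15-16 | 104 16-20 | 102 20-24 | 103 24-28 | 104 28-31 | 103 31-33 |
Completion: 100=2  101=16  102=24  103=33  104=31
Turnaround (C−A): 100=2  101=13  102=20  103=28  104=22
Finish order: 100 → 101 → 102 → 104 → 103

100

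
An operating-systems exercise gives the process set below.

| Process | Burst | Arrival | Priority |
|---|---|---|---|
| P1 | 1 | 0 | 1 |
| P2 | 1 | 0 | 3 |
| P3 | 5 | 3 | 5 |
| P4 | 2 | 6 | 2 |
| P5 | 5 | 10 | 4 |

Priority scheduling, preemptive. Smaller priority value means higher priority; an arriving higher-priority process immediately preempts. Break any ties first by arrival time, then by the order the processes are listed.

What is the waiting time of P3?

Timeline: | P1 0-1 | P2 1-2 | idle 2-3 | P3 3-6 | P4 6-8 | P3 8-10 | P5 10-15 |
Completion: P1=1  P2=2  P3=10  P4=8  P5=15
Turnaround (C−A): P1=1  P2=2  P3=7  P4=2  P5=5
Waiting(P3) = turnaround − burst = 7 − 5 = 2

2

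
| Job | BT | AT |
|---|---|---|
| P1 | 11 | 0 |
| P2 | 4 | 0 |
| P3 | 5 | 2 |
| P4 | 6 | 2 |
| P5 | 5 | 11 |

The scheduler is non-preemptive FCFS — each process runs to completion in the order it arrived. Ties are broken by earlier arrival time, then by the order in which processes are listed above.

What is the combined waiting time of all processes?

57

Schedule: | P1 0-11 | P2 11-15 | P3 15-20 | P4 20-26 | P5 26-31 |
Completion: P1=11  P2=15  P3=20  P4=26  P5=31
Waiting = turnaround − burst: P1=0, P2=11, P3=13, P4=18, P5=15
Total waiting = 0 + 11 + 13 + 18 + 15 = 57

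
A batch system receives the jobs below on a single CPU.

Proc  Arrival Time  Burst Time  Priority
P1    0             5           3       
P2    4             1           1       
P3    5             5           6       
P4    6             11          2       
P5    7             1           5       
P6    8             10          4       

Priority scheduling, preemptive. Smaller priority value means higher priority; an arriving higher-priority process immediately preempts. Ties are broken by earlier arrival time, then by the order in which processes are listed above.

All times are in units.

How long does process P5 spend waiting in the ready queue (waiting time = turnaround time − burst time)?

20

Schedule: | P1 0-4 | P2 4-5 | P1 5-6 | P4 6-17 | P6 17-27 | P5 27-28 | P3 28-33 |
Completion: P1=6  P2=5  P3=33  P4=17  P5=28  P6=27
Waiting(P5) = turnaround − burst = 21 − 1 = 20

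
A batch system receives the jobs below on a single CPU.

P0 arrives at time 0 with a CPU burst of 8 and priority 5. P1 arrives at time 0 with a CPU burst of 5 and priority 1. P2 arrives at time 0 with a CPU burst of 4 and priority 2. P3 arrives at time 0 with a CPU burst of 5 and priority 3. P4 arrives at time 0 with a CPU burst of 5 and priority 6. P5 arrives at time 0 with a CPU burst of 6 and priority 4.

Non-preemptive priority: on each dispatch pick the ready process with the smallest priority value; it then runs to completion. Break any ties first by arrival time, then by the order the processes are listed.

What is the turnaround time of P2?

Schedule: | P1 0-5 | P2 5-9 | P3 9-14 | P5 14-20 | P0 20-28 | P4 28-33 |
Completion: P0=28  P1=5  P2=9  P3=14  P4=33  P5=20
Turnaround(P2) = completion − arrival = 9 − 0 = 9

9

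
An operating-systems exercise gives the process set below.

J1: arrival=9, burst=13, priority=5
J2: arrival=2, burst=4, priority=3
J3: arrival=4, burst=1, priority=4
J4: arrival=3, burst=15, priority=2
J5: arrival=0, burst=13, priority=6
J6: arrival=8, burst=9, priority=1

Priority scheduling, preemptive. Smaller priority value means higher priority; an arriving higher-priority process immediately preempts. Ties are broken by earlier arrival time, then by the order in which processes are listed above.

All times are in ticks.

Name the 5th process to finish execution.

Gantt: | J5 0-2 | J2 2-3 | J4 3-8 | J6 8-17 | J4 17-27 | J2 27-30 | J3 30-31 | J1 31-44 | J5 44-55 |
Completion: J1=44  J2=30  J3=31  J4=27  J5=55  J6=17
Turnaround (C−A): J1=35  J2=28  J3=27  J4=24  J5=55  J6=9
Finish order: J6 → J4 → J2 → J3 → J1 → J5

J1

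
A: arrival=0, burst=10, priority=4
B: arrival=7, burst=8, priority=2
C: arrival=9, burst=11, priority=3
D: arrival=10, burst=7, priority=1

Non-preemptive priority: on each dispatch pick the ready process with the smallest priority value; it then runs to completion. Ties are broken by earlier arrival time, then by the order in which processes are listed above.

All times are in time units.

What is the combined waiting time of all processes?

26

Timeline: | A 0-10 | D 10-17 | B 17-25 | C 25-36 |
Completion: A=10  B=25  C=36  D=17
Turnaround (C−A): A=10  B=18  C=27  D=7
Waiting = turnaround − burst: A=0, B=10, C=16, D=0
Total waiting = 0 + 10 + 16 + 0 = 26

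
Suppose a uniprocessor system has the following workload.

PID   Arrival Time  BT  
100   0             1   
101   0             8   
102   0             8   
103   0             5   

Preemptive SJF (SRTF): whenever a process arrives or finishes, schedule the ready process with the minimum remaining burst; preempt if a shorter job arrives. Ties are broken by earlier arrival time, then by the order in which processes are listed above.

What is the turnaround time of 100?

Schedule: | 100 0-1 | 103 1-6 | 101 6-14 | 102 14-22 |
Completion: 100=1  101=14  102=22  103=6
Turnaround (C−A): 100=1  101=14  102=22  103=6
Turnaround(100) = completion − arrival = 1 − 0 = 1

1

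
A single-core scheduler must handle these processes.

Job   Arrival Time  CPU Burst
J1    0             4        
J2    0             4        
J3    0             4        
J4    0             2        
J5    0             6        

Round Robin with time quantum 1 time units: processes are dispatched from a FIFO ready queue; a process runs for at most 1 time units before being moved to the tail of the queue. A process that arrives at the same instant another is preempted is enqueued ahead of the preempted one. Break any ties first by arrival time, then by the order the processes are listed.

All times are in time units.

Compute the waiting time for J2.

Schedule: | J1 0-1 | J2 1-2 | J3 2-3 | J4 3-4 | J5 4-5 | J1 5-6 | J2 6-7 | J3 7-8 | J4 8-9 | J5 9-10 | J1 10-11 | J2 11-12 | J3 12-13 | J5 13-14 | J1 14-15 | J2 15-16 | J3 16-17 | J5 17-20 |
Completion: J1=15  J2=16  J3=17  J4=9  J5=20
Waiting(J2) = turnaround − burst = 16 − 4 = 12

12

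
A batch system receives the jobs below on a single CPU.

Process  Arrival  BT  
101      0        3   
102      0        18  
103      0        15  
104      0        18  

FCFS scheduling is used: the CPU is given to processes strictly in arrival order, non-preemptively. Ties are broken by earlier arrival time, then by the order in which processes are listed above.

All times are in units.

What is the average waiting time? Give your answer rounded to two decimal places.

Gantt: | 101 0-3 | 102 3-21 | 103 21-36 | 104 36-54 |
Completion: 101=3  102=21  103=36  104=54
Waiting times: 101=0, 102=3, 103=21, 104=36
Average waiting = (0+3+21+36) / 4 = 60/4 = 15.00

15.00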